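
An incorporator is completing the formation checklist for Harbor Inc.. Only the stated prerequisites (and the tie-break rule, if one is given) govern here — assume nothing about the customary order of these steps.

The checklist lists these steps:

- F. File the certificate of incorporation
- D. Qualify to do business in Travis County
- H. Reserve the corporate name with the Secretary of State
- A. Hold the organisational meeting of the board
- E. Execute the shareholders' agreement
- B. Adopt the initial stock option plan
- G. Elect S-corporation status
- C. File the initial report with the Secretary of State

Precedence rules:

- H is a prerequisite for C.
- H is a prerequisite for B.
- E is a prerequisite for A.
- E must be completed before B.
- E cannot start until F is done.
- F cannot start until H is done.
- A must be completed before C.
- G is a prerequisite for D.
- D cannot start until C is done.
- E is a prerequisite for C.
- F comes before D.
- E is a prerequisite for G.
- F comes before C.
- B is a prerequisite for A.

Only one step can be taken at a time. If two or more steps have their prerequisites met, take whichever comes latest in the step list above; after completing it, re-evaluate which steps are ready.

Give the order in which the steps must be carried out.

H has no prerequisites → H first.
F is the only step now ready → F.
E needed F, now all done → E.
Ready: G and B. G is listed later → G.
B needed E and H, now all done → B.
Next only A has its prerequisites met → A.
C is the only step now ready → C.
Next only D has its prerequisites met → D.

H → F → E → G → B → A → C → D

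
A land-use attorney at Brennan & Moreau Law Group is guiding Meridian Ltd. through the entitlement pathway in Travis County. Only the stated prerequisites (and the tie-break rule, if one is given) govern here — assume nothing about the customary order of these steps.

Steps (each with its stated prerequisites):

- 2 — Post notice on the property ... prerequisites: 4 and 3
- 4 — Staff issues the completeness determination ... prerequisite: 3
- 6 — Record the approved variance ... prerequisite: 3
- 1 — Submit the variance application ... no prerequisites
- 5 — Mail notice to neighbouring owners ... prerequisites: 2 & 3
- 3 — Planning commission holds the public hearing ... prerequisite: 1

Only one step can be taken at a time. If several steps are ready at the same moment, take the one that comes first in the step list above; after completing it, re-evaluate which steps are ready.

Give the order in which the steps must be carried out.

Only 1 has no prerequisites, so it is first.
That leaves 3 as the only ready step → 3.
4 and 6 are both available; 4 is listed earlier → 4.
Now 2 and 6 have their prerequisites met. 2 is listed earlier, so 2 next.
5 now also ready, so the ready set is {6, 5}; 6 is listed earlier → 6.
5 is the only step now ready → 5.

1 3 4 2 6 5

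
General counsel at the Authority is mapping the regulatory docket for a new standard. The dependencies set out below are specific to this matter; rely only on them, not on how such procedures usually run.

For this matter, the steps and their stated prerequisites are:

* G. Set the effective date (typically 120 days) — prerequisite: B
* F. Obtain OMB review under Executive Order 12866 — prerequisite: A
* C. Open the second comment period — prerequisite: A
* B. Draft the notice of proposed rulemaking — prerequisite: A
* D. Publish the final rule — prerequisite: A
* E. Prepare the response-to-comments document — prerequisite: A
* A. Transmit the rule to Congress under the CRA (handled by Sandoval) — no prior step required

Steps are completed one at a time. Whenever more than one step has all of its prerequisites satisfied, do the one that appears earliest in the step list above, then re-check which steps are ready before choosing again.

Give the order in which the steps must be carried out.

A → F → C → B → G → D → E

A has no prerequisites → A first.
F, C, B, D and E are all available; F is listed earlier → F.
C, B, D and E are all available; C is listed earlier → C.
Now B, D and E have their prerequisites met. B is listed earlier, so B next.
Now G, D and E have their prerequisites met. G is listed earlier, so G next.
D and E are both available; D is listed earlier → D.
E needed A, now all done → E.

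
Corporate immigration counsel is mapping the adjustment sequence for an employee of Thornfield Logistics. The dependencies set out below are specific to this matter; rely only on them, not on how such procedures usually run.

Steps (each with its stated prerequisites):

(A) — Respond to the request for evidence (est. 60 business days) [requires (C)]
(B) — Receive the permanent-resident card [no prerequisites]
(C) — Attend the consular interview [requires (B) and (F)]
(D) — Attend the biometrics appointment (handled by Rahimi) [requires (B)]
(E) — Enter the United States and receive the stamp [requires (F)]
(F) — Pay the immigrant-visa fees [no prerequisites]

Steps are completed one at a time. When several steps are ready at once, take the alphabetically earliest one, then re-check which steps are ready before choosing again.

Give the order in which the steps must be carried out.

(B) and (F) have no prerequisites; (B) has the earlier label, so (B) is first.
Now (D) and (F) have their prerequisites met. (D) has the earlier label, so (D) next.
(F) is the only step now ready → (F).
(C) and (E) are both available; (C) has the earlier label → (C).
Now (A) and (E) have their prerequisites met. (A) has the earlier label, so (A) next.
(E) is the only step now ready → (E).

(B) (D) (F) (C) (A) (E)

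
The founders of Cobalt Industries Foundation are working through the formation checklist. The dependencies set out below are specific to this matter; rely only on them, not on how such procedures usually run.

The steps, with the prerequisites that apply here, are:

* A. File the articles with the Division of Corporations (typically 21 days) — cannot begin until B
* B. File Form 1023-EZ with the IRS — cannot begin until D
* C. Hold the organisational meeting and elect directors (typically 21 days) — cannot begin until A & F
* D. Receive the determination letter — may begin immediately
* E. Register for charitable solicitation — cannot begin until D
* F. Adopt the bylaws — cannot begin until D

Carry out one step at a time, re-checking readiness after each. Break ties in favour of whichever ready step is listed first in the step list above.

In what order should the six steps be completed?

D, B, A, E, F, C

D is the only step with nothing outstanding, so it goes first.
Now B, E and F have their prerequisites met. B is listed earlier, so B next.
A now also ready, so the ready set is {A, E, F}; A is listed earlier → A.
E and F are both available; E is listed earlier → E.
F needed D, now all done → F.
That leaves C as the only ready step → C.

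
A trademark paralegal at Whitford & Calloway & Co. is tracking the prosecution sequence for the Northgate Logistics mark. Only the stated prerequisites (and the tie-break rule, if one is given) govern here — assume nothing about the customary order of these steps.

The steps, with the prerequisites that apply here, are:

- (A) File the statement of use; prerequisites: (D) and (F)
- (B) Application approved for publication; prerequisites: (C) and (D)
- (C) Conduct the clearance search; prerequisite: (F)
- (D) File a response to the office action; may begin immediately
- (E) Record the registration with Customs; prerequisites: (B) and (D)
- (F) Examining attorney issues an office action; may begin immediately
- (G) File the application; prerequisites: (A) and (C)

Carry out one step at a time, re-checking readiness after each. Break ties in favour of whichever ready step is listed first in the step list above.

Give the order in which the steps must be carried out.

Nothing is required for (D) and (F). (D) is listed earlier → (D) first.
Next only (F) has its prerequisites met → (F).
Now (A) and (C) have their prerequisites met. (A) is listed earlier, so (A) next.
(C) needed (F), now all done → (C).
Ready: (B) and (G). (B) is listed earlier → (B).
(E) and (G) are both available; (E) is listed earlier → (E).
That leaves (G) as the only ready step → (G).

(D) → (F) → (A) → (C) → (B) → (E) → (G)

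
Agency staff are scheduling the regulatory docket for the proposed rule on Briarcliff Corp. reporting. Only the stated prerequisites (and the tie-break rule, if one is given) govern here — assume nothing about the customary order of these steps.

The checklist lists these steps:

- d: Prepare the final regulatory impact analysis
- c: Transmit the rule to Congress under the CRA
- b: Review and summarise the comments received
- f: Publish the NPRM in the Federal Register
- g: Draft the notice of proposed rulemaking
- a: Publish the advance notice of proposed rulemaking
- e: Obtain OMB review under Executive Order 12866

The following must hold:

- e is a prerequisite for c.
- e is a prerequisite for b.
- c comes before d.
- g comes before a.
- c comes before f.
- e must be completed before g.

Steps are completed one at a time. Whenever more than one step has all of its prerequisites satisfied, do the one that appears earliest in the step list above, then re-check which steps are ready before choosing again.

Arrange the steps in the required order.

e → c → d → b → f → g → a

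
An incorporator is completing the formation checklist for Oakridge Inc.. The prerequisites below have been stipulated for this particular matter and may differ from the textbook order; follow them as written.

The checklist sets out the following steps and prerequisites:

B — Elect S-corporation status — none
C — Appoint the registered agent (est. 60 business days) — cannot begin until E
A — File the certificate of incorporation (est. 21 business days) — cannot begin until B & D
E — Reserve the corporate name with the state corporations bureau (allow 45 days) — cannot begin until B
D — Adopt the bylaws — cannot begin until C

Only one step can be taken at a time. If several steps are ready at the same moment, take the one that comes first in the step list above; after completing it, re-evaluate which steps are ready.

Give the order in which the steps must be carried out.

Only B has no prerequisites, so it is first.
E needed B, now all done → E.
Next only C has its prerequisites met → C.
D needed C, now all done → D.
That leaves A as the only ready step → A.

B, E, C, D, A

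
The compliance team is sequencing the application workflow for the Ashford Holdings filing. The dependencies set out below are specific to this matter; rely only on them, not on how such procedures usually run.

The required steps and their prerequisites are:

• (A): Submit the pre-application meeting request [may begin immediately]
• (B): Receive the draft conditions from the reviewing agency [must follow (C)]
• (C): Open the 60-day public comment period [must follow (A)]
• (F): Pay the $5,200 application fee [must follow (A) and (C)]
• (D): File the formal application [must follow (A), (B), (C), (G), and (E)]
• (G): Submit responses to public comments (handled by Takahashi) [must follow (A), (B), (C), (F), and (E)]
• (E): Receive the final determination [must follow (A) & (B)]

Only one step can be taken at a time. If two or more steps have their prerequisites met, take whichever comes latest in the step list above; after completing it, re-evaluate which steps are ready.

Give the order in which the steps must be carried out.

(A) is the only step with nothing outstanding, so it goes first.
That leaves (C) as the only ready step → (C).
(F) and (B) are both available; (F) is listed later → (F).
(B) needed (C), now all done → (B).
Next only (E) has its prerequisites met → (E).
Next only (G) has its prerequisites met → (G).
(D) needed (E), (G), (C), (B) and (A), now all done → (D).

(A), (C), (F), (B), (E), (G), (D)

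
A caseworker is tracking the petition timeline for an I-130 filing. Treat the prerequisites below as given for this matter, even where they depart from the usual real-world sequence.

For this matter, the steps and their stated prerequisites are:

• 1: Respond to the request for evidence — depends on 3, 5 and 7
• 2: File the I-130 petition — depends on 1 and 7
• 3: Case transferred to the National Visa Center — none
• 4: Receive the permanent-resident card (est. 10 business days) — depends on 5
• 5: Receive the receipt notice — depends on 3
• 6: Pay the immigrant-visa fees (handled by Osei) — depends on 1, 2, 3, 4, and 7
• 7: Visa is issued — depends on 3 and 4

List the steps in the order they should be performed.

3 → 5 → 4 → 7 → 1 → 2 → 6

3 is the only step with nothing outstanding, so it goes first.
5 needed 3, now all done → 5.
That leaves 4 as the only ready step → 4.
That leaves 7 as the only ready step → 7.
1 needed 3, 5 and 7, now all done → 1.
2 needed 1 and 7, now all done → 2.
6 needed 1, 2, 3, 4 and 7, now all done → 6.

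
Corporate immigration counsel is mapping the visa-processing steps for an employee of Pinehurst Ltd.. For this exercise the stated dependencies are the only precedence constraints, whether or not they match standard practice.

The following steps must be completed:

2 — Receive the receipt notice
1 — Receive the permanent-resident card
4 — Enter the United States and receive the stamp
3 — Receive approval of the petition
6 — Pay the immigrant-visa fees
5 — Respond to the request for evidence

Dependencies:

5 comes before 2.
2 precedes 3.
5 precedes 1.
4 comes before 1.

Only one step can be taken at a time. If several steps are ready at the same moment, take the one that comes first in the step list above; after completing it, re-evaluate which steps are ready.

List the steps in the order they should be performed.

4, 6, 5, 2, 1, 3

4, 6 and 5 have no prerequisites; 4 is listed earlier, so 4 is first.
Now 6 and 5 have their prerequisites met. 6 is listed earlier, so 6 next.
Next only 5 has its prerequisites met → 5.
Ready: 2 and 1. 2 is listed earlier → 2.
1 and 3 are both available; 1 is listed earlier → 1.
3 is the only step now ready → 3.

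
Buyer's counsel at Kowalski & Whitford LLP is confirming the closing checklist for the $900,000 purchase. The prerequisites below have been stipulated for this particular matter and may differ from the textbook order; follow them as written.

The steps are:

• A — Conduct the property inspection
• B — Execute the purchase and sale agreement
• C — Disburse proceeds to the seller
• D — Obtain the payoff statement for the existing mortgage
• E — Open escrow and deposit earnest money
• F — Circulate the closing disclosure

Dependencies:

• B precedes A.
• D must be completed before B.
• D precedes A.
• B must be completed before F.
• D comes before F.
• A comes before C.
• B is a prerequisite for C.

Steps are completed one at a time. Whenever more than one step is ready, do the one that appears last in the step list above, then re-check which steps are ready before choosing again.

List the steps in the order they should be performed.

E and D have no prerequisites; E is listed later, so E is first.
That leaves D as the only ready step → D.
That leaves B as the only ready step → B.
Now F and A have their prerequisites met. F is listed later, so F next.
A needed D and B, now all done → A.
That leaves C as the only ready step → C.

E, D, B, F, A, C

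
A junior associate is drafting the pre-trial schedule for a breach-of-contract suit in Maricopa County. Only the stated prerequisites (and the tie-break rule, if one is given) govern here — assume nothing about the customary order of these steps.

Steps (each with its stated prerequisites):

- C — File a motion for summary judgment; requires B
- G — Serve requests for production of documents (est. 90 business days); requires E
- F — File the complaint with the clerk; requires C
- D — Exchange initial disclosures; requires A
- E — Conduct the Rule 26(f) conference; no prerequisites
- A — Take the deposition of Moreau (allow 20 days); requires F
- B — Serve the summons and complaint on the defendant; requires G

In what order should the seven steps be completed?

Only E has no prerequisites, so it is first.
Next only G has its prerequisites met → G.
B needed G, now all done → B.
Next only C has its prerequisites met → C.
F is the only step now ready → F.
That leaves A as the only ready step → A.
That leaves D as the only ready step → D.

E, G, B, C, F, A, D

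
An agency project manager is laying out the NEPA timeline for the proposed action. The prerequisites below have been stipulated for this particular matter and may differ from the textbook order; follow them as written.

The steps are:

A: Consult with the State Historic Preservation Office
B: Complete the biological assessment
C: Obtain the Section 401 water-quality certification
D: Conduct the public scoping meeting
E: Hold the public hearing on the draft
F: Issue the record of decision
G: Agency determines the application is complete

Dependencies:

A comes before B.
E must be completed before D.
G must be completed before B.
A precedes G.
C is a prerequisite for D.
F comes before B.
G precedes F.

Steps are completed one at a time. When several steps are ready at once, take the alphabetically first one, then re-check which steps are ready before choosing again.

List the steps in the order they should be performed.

A C E D G F B

A, C and E have no prerequisites; A has the earlier label, so A is first.
G now also ready, so the ready set is {C, E, G}; C has the earlier label → C.
Ready: E and G. E has the earlier label → E.
D now also ready, so the ready set is {D, G}; D has the earlier label → D.
Next only G has its prerequisites met → G.
F needed G, now all done → F.
B needed A, F and G, now all done → B.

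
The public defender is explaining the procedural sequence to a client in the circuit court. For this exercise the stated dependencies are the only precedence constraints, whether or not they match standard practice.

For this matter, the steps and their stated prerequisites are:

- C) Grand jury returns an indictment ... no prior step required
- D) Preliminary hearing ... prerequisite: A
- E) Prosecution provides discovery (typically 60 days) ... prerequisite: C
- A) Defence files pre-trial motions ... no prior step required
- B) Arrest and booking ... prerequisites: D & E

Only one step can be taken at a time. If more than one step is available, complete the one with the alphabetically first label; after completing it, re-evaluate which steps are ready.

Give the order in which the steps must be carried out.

A → C → D → E → B

A and C have no prerequisites; A has the earlier label, so A is first.
D now also ready, so the ready set is {C, D}; C has the earlier label → C.
D and E are both available; D has the earlier label → D.
E is the only step now ready → E.
Next only B has its prerequisites met → B.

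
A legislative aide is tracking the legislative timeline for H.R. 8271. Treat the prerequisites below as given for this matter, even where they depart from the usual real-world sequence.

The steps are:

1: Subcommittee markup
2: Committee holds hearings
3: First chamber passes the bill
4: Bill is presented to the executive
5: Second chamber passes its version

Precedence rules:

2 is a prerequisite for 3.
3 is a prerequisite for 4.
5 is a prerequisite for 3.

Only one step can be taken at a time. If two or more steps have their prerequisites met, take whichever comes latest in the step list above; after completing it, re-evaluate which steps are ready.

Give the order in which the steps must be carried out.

Nothing is required for 5, 2 and 1. 5 is listed later → 5 first.
Now 2 and 1 have their prerequisites met. 2 is listed later, so 2 next.
3 and 1 are both available; 3 is listed later → 3.
Now 4 and 1 have their prerequisites met. 4 is listed later, so 4 next.
Next only 1 has its prerequisites met → 1.

5, 2, 3, 4, 1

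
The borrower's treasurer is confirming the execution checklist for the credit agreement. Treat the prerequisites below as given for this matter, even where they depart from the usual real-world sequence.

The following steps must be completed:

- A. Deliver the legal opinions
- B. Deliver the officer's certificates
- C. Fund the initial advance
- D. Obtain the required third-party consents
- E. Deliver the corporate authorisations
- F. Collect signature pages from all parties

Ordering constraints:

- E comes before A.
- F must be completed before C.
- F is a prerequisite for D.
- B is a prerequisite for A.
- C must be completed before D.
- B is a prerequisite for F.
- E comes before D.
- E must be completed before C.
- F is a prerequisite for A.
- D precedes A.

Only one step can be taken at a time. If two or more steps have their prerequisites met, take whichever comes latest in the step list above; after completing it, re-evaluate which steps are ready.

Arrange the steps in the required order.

Nothing is required for E and B. E is listed later → E first.
Next only B has its prerequisites met → B.
That leaves F as the only ready step → F.
That leaves C as the only ready step → C.
D is the only step now ready → D.
A needed F, E, D and B, now all done → A.

E, B, F, C, D, A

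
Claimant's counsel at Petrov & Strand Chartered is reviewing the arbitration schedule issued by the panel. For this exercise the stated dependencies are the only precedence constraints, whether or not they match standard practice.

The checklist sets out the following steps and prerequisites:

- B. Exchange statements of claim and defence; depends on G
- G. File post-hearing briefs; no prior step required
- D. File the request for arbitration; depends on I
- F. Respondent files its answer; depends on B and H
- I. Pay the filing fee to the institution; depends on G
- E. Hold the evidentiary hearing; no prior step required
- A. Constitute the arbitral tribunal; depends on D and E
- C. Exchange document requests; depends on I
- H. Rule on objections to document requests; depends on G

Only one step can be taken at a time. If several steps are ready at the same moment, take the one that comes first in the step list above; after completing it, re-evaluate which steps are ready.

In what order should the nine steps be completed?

G B I D E A C H F

Nothing is required for G and E. G is listed earlier → G first.
B, I and H now also ready, so the ready set is {B, I, E, H}; B is listed earlier → B.
I, E and H are all available; I is listed earlier → I.
Ready: D, E, C and H. D is listed earlier → D.
Ready: E, C and H. E is listed earlier → E.
A now also ready, so the ready set is {A, C, H}; A is listed earlier → A.
C and H are both available; C is listed earlier → C.
H is the only step now ready → H.
That leaves F as the only ready step → F.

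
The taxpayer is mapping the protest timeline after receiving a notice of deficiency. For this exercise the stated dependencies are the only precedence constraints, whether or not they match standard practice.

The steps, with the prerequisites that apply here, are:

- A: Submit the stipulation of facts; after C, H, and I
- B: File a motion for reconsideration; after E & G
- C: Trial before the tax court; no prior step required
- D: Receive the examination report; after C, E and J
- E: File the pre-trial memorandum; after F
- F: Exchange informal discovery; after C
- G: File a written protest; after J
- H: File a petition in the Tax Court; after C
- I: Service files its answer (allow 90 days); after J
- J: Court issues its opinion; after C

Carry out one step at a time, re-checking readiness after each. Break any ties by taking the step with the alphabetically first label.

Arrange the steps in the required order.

C, F, E, H, J, D, G, B, I, A

C is the only step with nothing outstanding, so it goes first.
Now F, H and J have their prerequisites met. F has the earlier label, so F next.
E now also ready, so the ready set is {E, H, J}; E has the earlier label → E.
Ready: H and J. H has the earlier label → H.
J is the only step now ready → J.
D, G and I are all available; D has the earlier label → D.
G and I are both available; G has the earlier label → G.
B and I are both available; B has the earlier label → B.
Next only I has its prerequisites met → I.
A needed C, H and I, now all done → A.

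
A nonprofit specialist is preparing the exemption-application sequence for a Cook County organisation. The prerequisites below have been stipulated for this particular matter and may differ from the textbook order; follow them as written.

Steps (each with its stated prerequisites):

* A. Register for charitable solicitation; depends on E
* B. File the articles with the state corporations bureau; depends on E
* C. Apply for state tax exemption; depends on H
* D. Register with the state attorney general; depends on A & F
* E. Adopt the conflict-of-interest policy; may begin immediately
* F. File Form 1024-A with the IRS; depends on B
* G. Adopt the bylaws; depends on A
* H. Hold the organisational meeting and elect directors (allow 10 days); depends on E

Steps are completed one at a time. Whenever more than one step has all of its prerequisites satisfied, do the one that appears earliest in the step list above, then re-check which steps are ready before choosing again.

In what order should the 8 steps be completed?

E → A → B → F → D → G → H → C

Only E has no prerequisites, so it is first.
Now A, B and H have their prerequisites met. A is listed earlier, so A next.
Now B, G and H have their prerequisites met. B is listed earlier, so B next.
F now also ready, so the ready set is {F, G, H}; F is listed earlier → F.
D now also ready, so the ready set is {D, G, H}; D is listed earlier → D.
Now G and H have their prerequisites met. G is listed earlier, so G next.
H needed E, now all done → H.
That leaves C as the only ready step → C.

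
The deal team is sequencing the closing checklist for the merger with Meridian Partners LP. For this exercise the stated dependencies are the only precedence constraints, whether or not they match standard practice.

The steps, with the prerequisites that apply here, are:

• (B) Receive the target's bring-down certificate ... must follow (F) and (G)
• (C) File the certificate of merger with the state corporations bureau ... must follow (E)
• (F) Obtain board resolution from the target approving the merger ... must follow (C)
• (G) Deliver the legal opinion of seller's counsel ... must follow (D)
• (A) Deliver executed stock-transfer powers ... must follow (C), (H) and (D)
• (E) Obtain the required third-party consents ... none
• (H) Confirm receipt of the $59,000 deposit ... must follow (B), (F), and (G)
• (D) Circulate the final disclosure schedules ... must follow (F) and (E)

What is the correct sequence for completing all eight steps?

(E) → (C) → (F) → (D) → (G) → (B) → (H) → (A)

(E) has no prerequisites → (E) first.
(C) is the only step now ready → (C).
(F) is the only step now ready → (F).
(D) needed (F) and (E), now all done → (D).
That leaves (G) as the only ready step → (G).
That leaves (B) as the only ready step → (B).
(H) needed (B), (F) and (G), now all done → (H).
(A) is the only step now ready → (A).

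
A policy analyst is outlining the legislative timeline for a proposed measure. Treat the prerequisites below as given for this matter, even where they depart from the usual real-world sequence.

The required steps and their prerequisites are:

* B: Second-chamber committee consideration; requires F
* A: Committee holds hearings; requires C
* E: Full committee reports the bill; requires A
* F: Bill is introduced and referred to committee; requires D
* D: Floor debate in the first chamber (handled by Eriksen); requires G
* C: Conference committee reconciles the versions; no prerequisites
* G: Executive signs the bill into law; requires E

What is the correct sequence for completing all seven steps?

C, A, E, G, D, F, B

C is the only step with nothing outstanding, so it goes first.
That leaves A as the only ready step → A.
E is the only step now ready → E.
G is the only step now ready → G.
Next only D has its prerequisites met → D.
That leaves F as the only ready step → F.
B needed F, now all done → B.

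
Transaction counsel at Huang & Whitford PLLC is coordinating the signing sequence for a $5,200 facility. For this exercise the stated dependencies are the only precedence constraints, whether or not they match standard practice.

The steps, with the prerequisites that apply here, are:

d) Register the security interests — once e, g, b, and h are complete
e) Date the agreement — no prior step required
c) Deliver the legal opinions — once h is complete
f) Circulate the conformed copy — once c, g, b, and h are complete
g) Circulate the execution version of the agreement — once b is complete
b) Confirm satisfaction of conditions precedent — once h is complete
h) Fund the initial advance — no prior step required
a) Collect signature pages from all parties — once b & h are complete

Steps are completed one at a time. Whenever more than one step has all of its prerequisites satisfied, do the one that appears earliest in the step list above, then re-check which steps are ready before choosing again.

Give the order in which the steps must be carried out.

e, h, c, b, g, d, f, a

Nothing is required for e and h. e is listed earlier → e first.
h is the only step now ready → h.
c and b are both available; c is listed earlier → c.
That leaves b as the only ready step → b.
Ready: g and a. g is listed earlier → g.
d, f and a are all available; d is listed earlier → d.
Ready: f and a. f is listed earlier → f.
That leaves a as the only ready step → a.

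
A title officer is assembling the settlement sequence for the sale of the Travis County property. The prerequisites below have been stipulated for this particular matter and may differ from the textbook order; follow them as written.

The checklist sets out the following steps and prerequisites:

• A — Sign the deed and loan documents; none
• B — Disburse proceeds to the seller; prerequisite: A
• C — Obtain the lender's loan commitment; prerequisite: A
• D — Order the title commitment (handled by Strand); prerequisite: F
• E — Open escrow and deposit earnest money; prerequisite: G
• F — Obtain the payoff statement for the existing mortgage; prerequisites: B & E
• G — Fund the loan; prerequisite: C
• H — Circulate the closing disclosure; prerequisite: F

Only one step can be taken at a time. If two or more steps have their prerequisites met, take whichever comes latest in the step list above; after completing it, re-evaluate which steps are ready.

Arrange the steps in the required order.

Only A has no prerequisites, so it is first.
Ready: C and B. C is listed later → C.
G now also ready, so the ready set is {G, B}; G is listed later → G.
Ready: E and B. E is listed later → E.
B is the only step now ready → B.
F needed E and B, now all done → F.
Now H and D have their prerequisites met. H is listed later, so H next.
That leaves D as the only ready step → D.

A → C → G → E → B → F → H → D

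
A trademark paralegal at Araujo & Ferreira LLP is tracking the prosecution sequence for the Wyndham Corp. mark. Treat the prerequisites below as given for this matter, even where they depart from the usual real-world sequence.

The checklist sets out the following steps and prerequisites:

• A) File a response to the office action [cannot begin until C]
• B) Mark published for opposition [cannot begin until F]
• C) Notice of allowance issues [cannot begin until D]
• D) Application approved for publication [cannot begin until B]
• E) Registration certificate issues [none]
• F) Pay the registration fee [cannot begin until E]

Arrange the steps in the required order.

E, F, B, D, C, A

Only E has no prerequisites, so it is first.
F needed E, now all done → F.
B is the only step now ready → B.
That leaves D as the only ready step → D.
C needed D, now all done → C.
A needed C, now all done → A.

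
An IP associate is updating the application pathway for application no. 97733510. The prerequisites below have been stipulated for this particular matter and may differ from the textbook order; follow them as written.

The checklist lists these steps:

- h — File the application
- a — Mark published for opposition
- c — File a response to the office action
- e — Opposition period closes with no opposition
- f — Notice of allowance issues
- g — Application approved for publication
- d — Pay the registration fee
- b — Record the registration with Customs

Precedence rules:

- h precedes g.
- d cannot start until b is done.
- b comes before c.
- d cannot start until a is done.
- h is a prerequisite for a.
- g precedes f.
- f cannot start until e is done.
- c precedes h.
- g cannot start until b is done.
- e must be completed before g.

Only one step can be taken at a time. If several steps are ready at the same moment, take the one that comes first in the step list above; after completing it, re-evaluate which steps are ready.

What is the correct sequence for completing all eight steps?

e b c h a g f d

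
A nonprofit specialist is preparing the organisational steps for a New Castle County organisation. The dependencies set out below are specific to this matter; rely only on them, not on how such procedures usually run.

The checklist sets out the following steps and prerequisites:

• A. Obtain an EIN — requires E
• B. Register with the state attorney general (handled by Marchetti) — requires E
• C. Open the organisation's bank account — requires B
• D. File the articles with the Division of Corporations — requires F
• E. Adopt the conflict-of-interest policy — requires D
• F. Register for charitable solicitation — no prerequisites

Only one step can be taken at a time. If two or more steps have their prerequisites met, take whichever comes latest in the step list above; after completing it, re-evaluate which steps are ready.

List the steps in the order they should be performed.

F is the only step with nothing outstanding, so it goes first.
Next only D has its prerequisites met → D.
That leaves E as the only ready step → E.
Ready: B and A. B is listed later → B.
Now C and A have their prerequisites met. C is listed later, so C next.
Next only A has its prerequisites met → A.

F → D → E → B → C → A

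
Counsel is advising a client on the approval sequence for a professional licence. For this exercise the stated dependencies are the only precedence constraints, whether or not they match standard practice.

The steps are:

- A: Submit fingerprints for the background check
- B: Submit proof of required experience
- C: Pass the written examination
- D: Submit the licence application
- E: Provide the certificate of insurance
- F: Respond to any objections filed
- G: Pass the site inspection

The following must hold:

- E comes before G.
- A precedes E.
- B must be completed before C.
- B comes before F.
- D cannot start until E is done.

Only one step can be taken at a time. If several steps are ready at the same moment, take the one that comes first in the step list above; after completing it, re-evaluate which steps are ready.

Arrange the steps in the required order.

A → B → C → E → D → F → G

Nothing is required for A and B. A is listed earlier → A first.
E now also ready, so the ready set is {B, E}; B is listed earlier → B.
C, E and F are all available; C is listed earlier → C.
Ready: E and F. E is listed earlier → E.
Now D, F and G have their prerequisites met. D is listed earlier, so D next.
Ready: F and G. F is listed earlier → F.
G needed E, now all done → G.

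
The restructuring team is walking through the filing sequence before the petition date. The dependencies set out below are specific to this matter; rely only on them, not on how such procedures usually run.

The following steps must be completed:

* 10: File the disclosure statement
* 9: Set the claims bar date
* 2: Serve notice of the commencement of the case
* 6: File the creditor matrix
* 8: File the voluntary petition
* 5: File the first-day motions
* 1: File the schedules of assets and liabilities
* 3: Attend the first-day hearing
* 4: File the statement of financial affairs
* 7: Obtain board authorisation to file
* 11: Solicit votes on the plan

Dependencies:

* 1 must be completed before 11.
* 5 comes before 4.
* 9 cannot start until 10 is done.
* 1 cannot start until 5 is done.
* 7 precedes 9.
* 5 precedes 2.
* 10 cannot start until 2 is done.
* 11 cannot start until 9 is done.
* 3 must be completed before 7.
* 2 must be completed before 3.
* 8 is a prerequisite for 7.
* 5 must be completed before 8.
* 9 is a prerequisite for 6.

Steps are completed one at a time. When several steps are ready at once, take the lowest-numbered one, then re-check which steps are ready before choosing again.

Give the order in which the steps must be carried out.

Only 5 has no prerequisites, so it is first.
Now 1, 2, 4 and 8 have their prerequisites met. 1 has the earlier label, so 1 next.
Now 2, 4 and 8 have their prerequisites met. 2 has the earlier label, so 2 next.
3, 4, 8 and 10 are all available; 3 has the earlier label → 3.
Ready: 4, 8 and 10. 4 has the earlier label → 4.
Ready: 8 and 10. 8 has the earlier label → 8.
Ready: 7 and 10. 7 has the earlier label → 7.
10 needed 2, now all done → 10.
Next only 9 has its prerequisites met → 9.
6 and 11 are both available; 6 has the earlier label → 6.
11 needed 1 and 9, now all done → 11.

5, 1, 2, 3, 4, 8, 7, 10, 9, 6, 11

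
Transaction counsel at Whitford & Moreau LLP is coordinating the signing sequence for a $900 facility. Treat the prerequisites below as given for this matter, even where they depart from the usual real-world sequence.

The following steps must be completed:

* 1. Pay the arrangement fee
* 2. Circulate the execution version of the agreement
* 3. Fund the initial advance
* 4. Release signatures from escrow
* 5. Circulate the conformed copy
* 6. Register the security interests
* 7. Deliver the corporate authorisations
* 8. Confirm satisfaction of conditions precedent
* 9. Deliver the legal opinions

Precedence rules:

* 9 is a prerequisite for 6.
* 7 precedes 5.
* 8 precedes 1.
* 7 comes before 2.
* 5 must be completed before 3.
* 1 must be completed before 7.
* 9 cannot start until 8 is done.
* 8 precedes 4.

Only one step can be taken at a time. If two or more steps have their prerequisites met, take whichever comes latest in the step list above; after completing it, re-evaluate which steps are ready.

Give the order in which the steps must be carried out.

8 is the only step with nothing outstanding, so it goes first.
Now 9, 4 and 1 have their prerequisites met. 9 is listed later, so 9 next.
Now 6, 4 and 1 have their prerequisites met. 6 is listed later, so 6 next.
Now 4 and 1 have their prerequisites met. 4 is listed later, so 4 next.
1 is the only step now ready → 1.
Next only 7 has its prerequisites met → 7.
Ready: 5 and 2. 5 is listed later → 5.
3 now also ready, so the ready set is {3, 2}; 3 is listed later → 3.
2 needed 7, now all done → 2.

8, 9, 6, 4, 1, 7, 5, 3, 2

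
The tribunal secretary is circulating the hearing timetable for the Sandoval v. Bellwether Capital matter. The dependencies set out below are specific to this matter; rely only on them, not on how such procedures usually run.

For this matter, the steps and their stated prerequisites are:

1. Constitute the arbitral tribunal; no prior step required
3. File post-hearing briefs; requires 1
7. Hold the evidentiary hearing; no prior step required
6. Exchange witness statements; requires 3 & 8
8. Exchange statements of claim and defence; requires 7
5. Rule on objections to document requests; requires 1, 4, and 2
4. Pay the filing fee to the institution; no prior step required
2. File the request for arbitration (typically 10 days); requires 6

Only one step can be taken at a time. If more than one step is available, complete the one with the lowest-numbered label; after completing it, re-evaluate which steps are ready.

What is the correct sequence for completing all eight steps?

1 → 3 → 4 → 7 → 8 → 6 → 2 → 5

1, 4 and 7 have no prerequisites; 1 has the earlier label, so 1 is first.
3, 4 and 7 are all available; 3 has the earlier label → 3.
Ready: 4 and 7. 4 has the earlier label → 4.
That leaves 7 as the only ready step → 7.
8 needed 7, now all done → 8.
Next only 6 has its prerequisites met → 6.
2 needed 6, now all done → 2.
That leaves 5 as the only ready step → 5.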